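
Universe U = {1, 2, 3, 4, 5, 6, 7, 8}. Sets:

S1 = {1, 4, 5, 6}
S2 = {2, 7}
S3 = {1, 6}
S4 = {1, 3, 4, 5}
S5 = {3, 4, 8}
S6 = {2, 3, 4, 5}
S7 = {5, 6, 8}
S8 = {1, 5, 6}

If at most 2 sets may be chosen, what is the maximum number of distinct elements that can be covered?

6

Choosing S1, S2 covers {1, 2, 4, 5, 6, 7} — 6 elements.
No choice of 2 sets does better; here 3, 8 are left uncovered.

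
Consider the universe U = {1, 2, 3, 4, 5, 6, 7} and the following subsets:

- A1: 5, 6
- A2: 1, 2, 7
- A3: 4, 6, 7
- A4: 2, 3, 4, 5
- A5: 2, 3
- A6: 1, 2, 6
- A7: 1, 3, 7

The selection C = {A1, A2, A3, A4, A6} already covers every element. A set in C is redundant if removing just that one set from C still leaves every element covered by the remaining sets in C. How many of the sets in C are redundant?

Drop A1: the rest still cover every element — redundant.
Drop A2: the rest still cover every element — redundant.
Drop A3: the rest still cover every element — redundant.
Drop A4: 3 uncovered — not redundant.
Drop A6: the rest still cover every element — redundant.
4 redundant: A1, A2, A3, A6.

4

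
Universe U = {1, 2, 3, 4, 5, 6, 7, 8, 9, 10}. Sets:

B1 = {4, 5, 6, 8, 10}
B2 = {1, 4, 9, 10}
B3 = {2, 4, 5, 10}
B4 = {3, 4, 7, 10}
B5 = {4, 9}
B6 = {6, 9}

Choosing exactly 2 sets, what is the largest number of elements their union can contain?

7

Choosing B1, B2 covers {1, 4, 5, 6, 8, 9, 10} — 7 elements.
No choice of 2 sets does better; here 2, 3, 7 are left uncovered.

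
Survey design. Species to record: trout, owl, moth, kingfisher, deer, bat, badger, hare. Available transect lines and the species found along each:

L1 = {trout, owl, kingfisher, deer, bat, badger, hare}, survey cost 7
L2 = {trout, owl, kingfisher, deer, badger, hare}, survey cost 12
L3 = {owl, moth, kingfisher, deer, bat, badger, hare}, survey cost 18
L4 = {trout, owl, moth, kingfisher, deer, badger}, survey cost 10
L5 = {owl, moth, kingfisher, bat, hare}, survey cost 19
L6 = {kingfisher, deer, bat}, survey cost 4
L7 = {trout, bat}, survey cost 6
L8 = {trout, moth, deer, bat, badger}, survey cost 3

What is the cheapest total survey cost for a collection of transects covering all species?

10

L1, L8 cover every species at survey cost 7 + 3 = 10.
Any cover uses at least 2 transects; among all covering selections none totals below 10.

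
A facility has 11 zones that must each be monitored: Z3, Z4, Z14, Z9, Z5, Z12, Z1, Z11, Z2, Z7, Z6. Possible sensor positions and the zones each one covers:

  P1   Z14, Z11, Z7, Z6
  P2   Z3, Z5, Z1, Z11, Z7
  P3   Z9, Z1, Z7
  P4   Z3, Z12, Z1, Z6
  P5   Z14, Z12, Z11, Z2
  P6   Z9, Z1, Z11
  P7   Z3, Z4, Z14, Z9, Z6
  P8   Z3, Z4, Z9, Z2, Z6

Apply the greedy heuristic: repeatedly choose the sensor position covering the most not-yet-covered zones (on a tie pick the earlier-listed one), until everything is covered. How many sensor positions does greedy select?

3

Pick 1: P2 covers 5 new zones (Z3, Z5, Z1, Z11, Z7).
Pick 2: P7 covers 4 new zones (Z4, Z14, Z9, Z6).
Pick 3: P5 covers 2 new zones (Z12, Z2).
Greedy uses 3 sensor positions.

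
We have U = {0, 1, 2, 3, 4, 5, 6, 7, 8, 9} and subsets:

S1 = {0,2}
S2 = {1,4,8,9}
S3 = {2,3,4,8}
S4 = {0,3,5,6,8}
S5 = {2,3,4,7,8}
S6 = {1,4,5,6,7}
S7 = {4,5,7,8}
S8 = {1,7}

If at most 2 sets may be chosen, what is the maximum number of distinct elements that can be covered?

Choosing S2, S4 covers {0, 1, 3, 4, 5, 6, 8, 9} — 8 elements.
No choice of 2 sets does better; here 2, 7 are left uncovered.

8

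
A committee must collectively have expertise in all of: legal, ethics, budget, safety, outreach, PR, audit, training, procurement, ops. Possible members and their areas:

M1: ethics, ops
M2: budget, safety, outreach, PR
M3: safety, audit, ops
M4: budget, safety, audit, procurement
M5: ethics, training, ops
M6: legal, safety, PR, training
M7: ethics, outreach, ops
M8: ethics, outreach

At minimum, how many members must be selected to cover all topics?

3

M4, M6, M7 together cover {legal, ethics, budget, safety, outreach, PR, audit, training, procurement, ops} — every topic.
No 2 of the 8 members cover everything (all 28 pairs fall short), so 3 is minimum.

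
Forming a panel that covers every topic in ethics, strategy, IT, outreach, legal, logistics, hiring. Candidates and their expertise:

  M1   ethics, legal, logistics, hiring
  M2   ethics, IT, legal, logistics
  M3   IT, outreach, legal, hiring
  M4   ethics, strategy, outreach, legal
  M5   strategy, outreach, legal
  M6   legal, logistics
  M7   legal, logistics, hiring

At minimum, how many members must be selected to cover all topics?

M1, M2, M4 together cover {ethics, strategy, IT, outreach, legal, logistics, hiring} — every topic.
No 2 of the 7 members cover everything (all 21 pairs fall short), so 3 is minimum.

3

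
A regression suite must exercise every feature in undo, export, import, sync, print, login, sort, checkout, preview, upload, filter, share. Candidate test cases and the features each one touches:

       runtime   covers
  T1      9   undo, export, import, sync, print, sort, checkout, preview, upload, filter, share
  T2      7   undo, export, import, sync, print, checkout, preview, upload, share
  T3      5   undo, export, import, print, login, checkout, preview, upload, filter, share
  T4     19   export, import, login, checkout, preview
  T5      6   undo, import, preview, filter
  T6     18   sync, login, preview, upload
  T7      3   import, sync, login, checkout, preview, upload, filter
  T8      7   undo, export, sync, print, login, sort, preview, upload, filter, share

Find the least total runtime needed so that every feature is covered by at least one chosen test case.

10

T7, T8 cover every feature at runtime 3 + 7 = 10.
Any cover uses at least 2 test cases; among all covering selections none totals below 10.
Greedy by coverage-per-runtime would pick T7, T3, T8 for 15 — worse than the optimum 10.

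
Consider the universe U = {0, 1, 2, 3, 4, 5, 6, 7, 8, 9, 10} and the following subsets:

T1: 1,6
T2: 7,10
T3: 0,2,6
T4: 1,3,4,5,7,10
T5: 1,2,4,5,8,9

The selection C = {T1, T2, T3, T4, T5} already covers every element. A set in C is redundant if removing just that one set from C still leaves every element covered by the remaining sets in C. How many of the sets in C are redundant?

Drop T1: the rest still cover every element — redundant.
Drop T2: the rest still cover every element — redundant.
Drop T3: 0 uncovered — not redundant.
Drop T4: 3 uncovered — not redundant.
Drop T5: 8, 9 uncovered — not redundant.
2 redundant: T1, T2.

2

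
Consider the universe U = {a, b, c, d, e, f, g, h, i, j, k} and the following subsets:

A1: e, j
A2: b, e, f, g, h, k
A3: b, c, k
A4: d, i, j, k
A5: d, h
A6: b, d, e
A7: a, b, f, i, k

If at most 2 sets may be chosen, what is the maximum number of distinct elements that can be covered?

9

Choosing A2, A4 covers {b, d, e, f, g, h, i, j, k} — 9 elements.
No choice of 2 sets does better; here a, c are left uncovered.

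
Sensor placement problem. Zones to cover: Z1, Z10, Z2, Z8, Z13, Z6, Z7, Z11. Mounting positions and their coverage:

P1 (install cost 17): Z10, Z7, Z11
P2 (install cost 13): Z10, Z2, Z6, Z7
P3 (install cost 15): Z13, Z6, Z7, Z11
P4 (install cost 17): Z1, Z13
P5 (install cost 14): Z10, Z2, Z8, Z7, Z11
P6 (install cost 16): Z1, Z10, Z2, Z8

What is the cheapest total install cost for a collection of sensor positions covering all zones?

P3, P6 cover every zone at install cost 15 + 16 = 31.
Any cover uses at least 2 sensor positions; among all covering selections none totals below 31.
Greedy by coverage-per-install cost would pick P5, P3, P6 for 45 — worse than the optimum 31.

31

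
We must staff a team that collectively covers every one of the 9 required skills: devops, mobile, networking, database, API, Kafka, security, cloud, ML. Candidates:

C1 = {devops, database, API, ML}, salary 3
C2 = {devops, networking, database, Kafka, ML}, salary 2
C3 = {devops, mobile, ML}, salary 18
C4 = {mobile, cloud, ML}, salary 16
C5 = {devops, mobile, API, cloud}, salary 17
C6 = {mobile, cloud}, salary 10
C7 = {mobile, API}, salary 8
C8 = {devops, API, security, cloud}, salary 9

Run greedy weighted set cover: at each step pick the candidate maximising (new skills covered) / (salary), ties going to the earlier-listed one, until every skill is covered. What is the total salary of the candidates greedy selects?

Pick 1: C2 adds 5 new (devops, networking, database, Kafka, ML) at salary 2 (ratio 5/2).
Pick 2: C1 adds 1 new (API) at salary 3 (ratio 1/3).
Pick 3: C8 adds 2 new (security, cloud) at salary 9 (ratio 2/9).
Pick 4: C7 adds 1 new (mobile) at salary 8 (ratio 1/8).
Greedy total salary: 2 + 3 + 9 + 8 = 22. (The true optimum is 19, so greedy overshoots here.)

22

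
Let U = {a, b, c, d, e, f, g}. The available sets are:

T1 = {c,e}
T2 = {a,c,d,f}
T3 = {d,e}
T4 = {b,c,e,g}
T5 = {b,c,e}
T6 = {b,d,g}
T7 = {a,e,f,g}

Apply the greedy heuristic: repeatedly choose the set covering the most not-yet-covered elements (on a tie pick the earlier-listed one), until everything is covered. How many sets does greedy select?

Pick 1: T2 covers 4 new elements (a, c, d, f).
Pick 2: T4 covers 3 new elements (b, e, g).
Greedy uses 2 sets.

2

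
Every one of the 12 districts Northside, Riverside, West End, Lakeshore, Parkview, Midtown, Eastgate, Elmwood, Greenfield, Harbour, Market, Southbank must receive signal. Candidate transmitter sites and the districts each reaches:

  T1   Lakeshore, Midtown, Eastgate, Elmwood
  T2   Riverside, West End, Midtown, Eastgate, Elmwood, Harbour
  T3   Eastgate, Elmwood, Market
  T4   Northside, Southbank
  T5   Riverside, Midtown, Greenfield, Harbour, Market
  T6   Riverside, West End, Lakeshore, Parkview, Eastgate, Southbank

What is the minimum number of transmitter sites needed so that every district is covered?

T1, T4, T5, T6 together cover {Northside, Riverside, West End, Lakeshore, Parkview, Midtown, Eastgate, Elmwood, Greenfield, Harbour, Market, Southbank} — every district.
No 3 of the 6 transmitter sites cover everything (all 20 triples fall short), so 4 is minimum.

4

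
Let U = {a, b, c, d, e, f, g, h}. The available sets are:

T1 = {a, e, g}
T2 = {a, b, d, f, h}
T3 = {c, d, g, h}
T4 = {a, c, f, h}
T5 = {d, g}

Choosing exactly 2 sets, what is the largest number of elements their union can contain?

7

Choosing T1, T2 covers {a, b, d, e, f, g, h} — 7 elements.
No choice of 2 sets does better; here c is left uncovered.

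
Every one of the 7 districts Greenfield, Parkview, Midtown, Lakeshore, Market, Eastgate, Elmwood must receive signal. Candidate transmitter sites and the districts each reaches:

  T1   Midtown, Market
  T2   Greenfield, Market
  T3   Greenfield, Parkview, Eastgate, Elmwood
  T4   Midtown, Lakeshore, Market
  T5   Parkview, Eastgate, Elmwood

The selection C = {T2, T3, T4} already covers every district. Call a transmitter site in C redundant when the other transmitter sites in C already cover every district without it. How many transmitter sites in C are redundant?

1

Drop T2: the rest still cover every district — redundant.
Drop T3: Parkview, Eastgate, Elmwood uncovered — not redundant.
Drop T4: Midtown, Lakeshore uncovered — not redundant.
1 redundant: T2.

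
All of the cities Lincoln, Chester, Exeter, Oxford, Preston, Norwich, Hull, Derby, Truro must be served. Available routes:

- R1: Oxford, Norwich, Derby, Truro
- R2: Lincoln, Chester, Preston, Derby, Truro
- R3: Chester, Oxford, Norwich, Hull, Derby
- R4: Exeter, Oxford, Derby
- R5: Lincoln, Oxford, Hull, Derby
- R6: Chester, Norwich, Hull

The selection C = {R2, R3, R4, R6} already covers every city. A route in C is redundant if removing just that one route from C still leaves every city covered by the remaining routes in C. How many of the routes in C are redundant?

2

Drop R2: Lincoln, Preston, Truro uncovered — not redundant.
Drop R3: the rest still cover every city — redundant.
Drop R4: Exeter uncovered — not redundant.
Drop R6: the rest still cover every city — redundant.
2 redundant: R3, R6.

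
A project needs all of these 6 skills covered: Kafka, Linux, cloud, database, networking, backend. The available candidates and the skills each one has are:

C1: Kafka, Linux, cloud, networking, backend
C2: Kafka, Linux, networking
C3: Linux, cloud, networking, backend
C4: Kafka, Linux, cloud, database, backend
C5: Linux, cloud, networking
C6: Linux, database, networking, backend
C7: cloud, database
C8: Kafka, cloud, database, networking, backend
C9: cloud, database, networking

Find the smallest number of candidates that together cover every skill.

C1, C4 together cover {Kafka, Linux, cloud, database, networking, backend} — every skill.
No single candidate contains all 6 skills, so 2 is optimal.

2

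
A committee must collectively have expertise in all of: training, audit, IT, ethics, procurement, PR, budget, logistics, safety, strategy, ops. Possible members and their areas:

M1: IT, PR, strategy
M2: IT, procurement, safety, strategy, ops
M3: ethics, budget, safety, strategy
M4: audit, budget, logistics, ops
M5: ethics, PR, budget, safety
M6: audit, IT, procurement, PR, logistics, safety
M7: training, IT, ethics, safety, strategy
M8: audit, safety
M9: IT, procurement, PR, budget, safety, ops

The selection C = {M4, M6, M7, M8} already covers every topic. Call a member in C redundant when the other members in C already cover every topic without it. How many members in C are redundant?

1

Drop M4: budget, ops uncovered — not redundant.
Drop M6: procurement, PR uncovered — not redundant.
Drop M7: training, ethics, strategy uncovered — not redundant.
Drop M8: the rest still cover every topic — redundant.
1 redundant: M8.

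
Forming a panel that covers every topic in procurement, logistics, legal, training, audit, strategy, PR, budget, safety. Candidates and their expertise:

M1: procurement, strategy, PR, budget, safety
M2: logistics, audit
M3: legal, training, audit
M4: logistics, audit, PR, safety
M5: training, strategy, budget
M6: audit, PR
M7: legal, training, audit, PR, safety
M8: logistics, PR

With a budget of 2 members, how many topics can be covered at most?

Choosing M1, M3 covers {procurement, legal, training, audit, strategy, PR, budget, safety} — 8 topics.
No choice of 2 members does better; here logistics is left uncovered.

8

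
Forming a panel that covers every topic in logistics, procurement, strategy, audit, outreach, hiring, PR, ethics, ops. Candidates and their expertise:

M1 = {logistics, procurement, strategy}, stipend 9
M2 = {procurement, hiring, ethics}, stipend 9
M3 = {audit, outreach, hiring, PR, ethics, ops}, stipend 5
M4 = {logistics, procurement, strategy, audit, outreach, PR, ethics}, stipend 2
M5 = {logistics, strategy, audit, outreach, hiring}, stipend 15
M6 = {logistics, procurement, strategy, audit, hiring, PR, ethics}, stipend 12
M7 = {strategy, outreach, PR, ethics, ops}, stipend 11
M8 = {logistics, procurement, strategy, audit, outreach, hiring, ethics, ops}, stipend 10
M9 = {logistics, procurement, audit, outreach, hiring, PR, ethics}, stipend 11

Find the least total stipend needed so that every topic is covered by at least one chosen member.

7

M3, M4 cover every topic at stipend 5 + 2 = 7.
Any cover uses at least 2 members; among all covering selections none totals below 7.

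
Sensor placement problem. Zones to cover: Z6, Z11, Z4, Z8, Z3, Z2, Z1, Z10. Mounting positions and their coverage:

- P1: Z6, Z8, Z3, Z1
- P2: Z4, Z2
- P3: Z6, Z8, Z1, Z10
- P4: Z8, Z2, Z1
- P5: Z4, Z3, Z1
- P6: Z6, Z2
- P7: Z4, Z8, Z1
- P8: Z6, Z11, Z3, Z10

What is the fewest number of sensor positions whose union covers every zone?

3

P1, P2, P8 together cover {Z6, Z11, Z4, Z8, Z3, Z2, Z1, Z10} — every zone.
No 2 of the 8 sensor positions cover everything (all 28 pairs fall short), so 3 is minimum.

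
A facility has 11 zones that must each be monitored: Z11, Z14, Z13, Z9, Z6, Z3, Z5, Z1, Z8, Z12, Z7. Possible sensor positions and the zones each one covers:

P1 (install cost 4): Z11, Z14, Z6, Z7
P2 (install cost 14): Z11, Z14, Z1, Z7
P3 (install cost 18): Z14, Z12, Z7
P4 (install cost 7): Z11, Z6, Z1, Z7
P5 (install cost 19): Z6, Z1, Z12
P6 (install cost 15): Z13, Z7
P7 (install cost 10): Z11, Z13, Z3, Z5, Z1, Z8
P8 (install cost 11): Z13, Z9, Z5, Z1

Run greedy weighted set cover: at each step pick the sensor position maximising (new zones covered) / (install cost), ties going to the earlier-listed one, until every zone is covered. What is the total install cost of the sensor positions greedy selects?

43

Pick 1: P1 adds 4 new (Z11, Z14, Z6, Z7) at install cost 4 (ratio 4/4).
Pick 2: P7 adds 5 new (Z13, Z3, Z5, Z1, Z8) at install cost 10 (ratio 5/10).
Pick 3: P8 adds 1 new (Z9) at install cost 11 (ratio 1/11).
Pick 4: P3 adds 1 new (Z12) at install cost 18 (ratio 1/18).
Greedy total install cost: 4 + 10 + 11 + 18 = 43.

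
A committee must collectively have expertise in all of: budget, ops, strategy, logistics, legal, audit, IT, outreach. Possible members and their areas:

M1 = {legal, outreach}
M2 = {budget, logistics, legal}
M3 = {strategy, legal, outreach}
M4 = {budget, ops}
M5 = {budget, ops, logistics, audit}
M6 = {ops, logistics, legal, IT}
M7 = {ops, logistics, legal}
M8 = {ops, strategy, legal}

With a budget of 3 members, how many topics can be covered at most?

8

Choosing M3, M5, M6 covers {budget, ops, strategy, logistics, legal, audit, IT, outreach} — 8 topics.
That is all 8 topics.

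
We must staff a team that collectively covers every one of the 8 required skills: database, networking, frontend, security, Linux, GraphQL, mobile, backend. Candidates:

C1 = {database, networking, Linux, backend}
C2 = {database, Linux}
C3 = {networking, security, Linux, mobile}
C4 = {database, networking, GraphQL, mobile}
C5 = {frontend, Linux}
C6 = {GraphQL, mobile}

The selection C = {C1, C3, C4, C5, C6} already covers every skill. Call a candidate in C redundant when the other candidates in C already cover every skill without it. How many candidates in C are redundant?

Drop C1: backend uncovered — not redundant.
Drop C3: security uncovered — not redundant.
Drop C4: the rest still cover every skill — redundant.
Drop C5: frontend uncovered — not redundant.
Drop C6: the rest still cover every skill — redundant.
2 redundant: C4, C6.

2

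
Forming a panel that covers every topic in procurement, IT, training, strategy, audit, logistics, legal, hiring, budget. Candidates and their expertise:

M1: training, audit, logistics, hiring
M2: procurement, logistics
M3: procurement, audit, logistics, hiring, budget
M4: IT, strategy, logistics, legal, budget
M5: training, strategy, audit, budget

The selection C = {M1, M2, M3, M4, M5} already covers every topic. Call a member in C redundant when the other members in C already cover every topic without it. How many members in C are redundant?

Drop M1: the rest still cover every topic — redundant.
Drop M2: the rest still cover every topic — redundant.
Drop M3: the rest still cover every topic — redundant.
Drop M4: IT, legal uncovered — not redundant.
Drop M5: the rest still cover every topic — redundant.
4 redundant: M1, M2, M3, M5.

4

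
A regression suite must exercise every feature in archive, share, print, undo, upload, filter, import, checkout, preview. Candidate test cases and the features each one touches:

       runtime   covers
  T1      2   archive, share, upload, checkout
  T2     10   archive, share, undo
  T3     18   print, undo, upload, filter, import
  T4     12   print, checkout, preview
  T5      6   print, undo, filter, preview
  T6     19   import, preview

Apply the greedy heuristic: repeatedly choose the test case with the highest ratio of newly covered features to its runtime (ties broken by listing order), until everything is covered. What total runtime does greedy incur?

26

Pick 1: T1 adds 4 new (archive, share, upload, checkout) at runtime 2 (ratio 4/2).
Pick 2: T5 adds 4 new (print, undo, filter, preview) at runtime 6 (ratio 4/6).
Pick 3: T3 adds 1 new (import) at runtime 18 (ratio 1/18).
Greedy total runtime: 2 + 6 + 18 = 26.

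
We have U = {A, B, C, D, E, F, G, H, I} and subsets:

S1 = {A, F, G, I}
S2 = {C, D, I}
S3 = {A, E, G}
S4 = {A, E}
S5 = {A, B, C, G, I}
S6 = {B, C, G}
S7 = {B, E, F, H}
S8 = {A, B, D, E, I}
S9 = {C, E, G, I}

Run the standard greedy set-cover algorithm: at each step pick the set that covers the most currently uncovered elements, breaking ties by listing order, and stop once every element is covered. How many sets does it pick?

3

Pick 1: S5 covers 5 new elements (A, B, C, G, I).
Pick 2: S7 covers 3 new elements (E, F, H).
Pick 3: S2 covers 1 new elements (D).
Greedy uses 3 sets.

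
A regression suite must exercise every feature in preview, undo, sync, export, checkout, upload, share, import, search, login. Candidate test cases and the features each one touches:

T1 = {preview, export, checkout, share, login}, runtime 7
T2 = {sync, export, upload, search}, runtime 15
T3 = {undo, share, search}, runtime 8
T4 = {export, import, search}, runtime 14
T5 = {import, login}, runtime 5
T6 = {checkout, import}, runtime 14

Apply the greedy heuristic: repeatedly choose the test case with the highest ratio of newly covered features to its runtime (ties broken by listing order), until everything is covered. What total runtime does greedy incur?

Pick 1: T1 adds 5 new (preview, export, checkout, share, login) at runtime 7 (ratio 5/7).
Pick 2: T3 adds 2 new (undo, search) at runtime 8 (ratio 2/8).
Pick 3: T5 adds 1 new (import) at runtime 5 (ratio 1/5).
Pick 4: T2 adds 2 new (sync, upload) at runtime 15 (ratio 2/15).
Greedy total runtime: 7 + 8 + 5 + 15 = 35.

35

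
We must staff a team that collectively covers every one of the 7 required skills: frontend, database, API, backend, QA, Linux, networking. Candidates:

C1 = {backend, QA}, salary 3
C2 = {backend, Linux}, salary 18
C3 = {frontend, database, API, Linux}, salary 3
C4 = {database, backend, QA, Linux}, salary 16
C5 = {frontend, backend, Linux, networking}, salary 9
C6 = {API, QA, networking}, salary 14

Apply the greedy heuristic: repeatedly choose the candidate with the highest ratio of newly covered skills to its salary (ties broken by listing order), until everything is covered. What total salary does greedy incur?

Pick 1: C3 adds 4 new (frontend, database, API, Linux) at salary 3 (ratio 4/3).
Pick 2: C1 adds 2 new (backend, QA) at salary 3 (ratio 2/3).
Pick 3: C5 adds 1 new (networking) at salary 9 (ratio 1/9).
Greedy total salary: 3 + 3 + 9 = 15.

15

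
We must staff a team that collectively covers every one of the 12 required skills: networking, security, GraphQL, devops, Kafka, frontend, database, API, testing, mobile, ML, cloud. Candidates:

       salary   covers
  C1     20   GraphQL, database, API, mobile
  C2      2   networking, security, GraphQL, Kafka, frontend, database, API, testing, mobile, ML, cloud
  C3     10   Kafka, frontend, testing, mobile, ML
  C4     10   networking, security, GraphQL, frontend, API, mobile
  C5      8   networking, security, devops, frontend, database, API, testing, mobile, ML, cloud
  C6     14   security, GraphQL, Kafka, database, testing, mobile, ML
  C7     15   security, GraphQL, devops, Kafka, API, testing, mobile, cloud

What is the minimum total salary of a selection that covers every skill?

C2, C5 cover every skill at salary 2 + 8 = 10.
Any cover uses at least 2 candidates; among all covering selections none totals below 10.

10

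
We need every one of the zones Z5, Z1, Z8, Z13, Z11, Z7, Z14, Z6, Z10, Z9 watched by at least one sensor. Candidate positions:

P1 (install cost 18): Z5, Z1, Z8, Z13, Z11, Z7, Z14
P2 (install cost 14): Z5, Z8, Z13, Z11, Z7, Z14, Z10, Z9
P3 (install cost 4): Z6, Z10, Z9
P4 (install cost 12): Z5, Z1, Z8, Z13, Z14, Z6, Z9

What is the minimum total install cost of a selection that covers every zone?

P1, P3 cover every zone at install cost 18 + 4 = 22.
Any cover uses at least 2 sensor positions; among all covering selections none totals below 22.
Greedy by coverage-per-install cost would pick P3, P2, P4 for 30 — worse than the optimum 22.

22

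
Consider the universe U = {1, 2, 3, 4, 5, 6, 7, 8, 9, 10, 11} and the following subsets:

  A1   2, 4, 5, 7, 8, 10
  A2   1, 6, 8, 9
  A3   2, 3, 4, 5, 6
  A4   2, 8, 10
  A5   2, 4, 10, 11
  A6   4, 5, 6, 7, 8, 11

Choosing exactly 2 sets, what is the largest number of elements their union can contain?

9

Choosing A1, A2 covers {1, 2, 4, 5, 6, 7, 8, 9, 10} — 9 elements.
No choice of 2 sets does better; here 3, 11 are left uncovered.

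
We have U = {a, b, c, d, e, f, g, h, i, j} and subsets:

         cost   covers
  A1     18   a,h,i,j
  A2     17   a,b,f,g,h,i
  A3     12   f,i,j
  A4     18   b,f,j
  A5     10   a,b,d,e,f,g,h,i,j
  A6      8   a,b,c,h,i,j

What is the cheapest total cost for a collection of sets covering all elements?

A5, A6 cover every element at cost 10 + 8 = 18.
Any cover uses at least 2 sets; among all covering selections none totals below 18.

18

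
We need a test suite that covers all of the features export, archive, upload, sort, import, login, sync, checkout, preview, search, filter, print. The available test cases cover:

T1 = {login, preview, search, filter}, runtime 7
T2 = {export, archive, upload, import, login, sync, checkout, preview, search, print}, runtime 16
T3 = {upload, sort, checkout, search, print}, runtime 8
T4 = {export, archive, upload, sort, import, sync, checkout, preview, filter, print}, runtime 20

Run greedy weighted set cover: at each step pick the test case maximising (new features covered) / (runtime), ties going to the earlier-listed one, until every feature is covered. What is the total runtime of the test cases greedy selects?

31

Pick 1: T2 adds 10 new (export, archive, upload, import, login, sync, checkout, preview, search, print) at runtime 16 (ratio 10/16).
Pick 2: T1 adds 1 new (filter) at runtime 7 (ratio 1/7).
Pick 3: T3 adds 1 new (sort) at runtime 8 (ratio 1/8).
Greedy total runtime: 16 + 7 + 8 = 31. (The true optimum is 27, so greedy overshoots here.)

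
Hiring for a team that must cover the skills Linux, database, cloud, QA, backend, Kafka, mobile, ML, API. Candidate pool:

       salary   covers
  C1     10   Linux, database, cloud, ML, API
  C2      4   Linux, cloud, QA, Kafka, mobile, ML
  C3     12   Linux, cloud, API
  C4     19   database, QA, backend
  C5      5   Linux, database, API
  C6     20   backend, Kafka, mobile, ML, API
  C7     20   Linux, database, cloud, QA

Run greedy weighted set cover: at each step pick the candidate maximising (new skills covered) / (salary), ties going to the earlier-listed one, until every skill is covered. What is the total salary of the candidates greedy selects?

Pick 1: C2 adds 6 new (Linux, cloud, QA, Kafka, mobile, ML) at salary 4 (ratio 6/4).
Pick 2: C5 adds 2 new (database, API) at salary 5 (ratio 2/5).
Pick 3: C4 adds 1 new (backend) at salary 19 (ratio 1/19).
Greedy total salary: 4 + 5 + 19 = 28.

28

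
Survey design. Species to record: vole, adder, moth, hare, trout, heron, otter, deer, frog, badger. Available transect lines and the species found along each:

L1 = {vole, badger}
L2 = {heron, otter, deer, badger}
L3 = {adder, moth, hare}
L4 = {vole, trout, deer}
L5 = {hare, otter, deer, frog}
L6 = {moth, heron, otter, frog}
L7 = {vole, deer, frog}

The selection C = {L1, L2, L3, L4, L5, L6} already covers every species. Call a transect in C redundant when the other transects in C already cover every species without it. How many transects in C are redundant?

4

Drop L1: the rest still cover every species — redundant.
Drop L2: the rest still cover every species — redundant.
Drop L3: adder uncovered — not redundant.
Drop L4: trout uncovered — not redundant.
Drop L5: the rest still cover every species — redundant.
Drop L6: the rest still cover every species — redundant.
4 redundant: L1, L2, L5, L6.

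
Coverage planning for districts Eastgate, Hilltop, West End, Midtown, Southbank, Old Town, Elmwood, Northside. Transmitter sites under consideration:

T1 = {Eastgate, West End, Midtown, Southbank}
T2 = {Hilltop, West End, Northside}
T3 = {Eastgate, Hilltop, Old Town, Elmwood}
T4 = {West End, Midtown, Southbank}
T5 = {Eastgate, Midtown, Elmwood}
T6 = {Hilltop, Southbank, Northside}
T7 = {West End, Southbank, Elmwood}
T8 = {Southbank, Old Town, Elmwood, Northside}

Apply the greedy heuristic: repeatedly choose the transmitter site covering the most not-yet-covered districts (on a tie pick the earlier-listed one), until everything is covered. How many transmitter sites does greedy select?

3

Pick 1: T1 covers 4 new districts (Eastgate, West End, Midtown, Southbank).
Pick 2: T3 covers 3 new districts (Hilltop, Old Town, Elmwood).
Pick 3: T2 covers 1 new districts (Northside).
Greedy uses 3 transmitter sites.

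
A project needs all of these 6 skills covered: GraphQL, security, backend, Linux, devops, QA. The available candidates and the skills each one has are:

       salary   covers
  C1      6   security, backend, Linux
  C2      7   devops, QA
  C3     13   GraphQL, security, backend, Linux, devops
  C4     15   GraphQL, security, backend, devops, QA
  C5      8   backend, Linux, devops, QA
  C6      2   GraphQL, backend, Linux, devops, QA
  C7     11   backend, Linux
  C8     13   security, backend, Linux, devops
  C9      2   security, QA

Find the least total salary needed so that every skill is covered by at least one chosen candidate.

4

C6, C9 cover every skill at salary 2 + 2 = 4.
Any cover uses at least 2 candidates; among all covering selections none totals below 4.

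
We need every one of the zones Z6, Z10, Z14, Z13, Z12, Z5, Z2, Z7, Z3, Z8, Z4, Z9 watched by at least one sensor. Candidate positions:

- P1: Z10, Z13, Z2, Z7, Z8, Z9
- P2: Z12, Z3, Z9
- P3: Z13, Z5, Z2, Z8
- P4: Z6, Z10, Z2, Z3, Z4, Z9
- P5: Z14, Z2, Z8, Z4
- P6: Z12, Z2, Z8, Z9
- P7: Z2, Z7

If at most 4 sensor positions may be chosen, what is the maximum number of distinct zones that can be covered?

11

Choosing P1, P2, P3, P4 covers {Z6, Z10, Z13, Z12, Z5, Z2, Z7, Z3, Z8, Z4, Z9} — 11 zones.
No choice of 4 sensor positions does better; here Z14 is left uncovered.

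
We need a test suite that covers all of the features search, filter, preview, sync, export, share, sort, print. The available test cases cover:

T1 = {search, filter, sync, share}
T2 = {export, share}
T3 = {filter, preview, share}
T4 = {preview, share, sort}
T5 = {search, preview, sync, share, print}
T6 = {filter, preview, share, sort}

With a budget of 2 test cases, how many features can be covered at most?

Choosing T5, T6 covers {search, filter, preview, sync, share, sort, print} — 7 features.
No choice of 2 test cases does better; here export is left uncovered.

7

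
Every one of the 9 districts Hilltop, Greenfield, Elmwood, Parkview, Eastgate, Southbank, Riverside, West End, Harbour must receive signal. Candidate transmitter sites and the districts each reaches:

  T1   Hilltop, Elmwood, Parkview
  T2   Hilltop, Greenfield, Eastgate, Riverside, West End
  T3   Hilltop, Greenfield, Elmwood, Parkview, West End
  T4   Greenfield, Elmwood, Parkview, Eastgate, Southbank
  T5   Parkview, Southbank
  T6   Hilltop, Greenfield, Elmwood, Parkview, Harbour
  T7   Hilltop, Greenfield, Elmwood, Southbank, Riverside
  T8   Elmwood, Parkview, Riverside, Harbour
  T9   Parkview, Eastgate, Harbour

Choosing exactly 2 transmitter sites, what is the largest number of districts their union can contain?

Choosing T2, T4 covers {Hilltop, Greenfield, Elmwood, Parkview, Eastgate, Southbank, Riverside, West End} — 8 districts.
No choice of 2 transmitter sites does better; here Harbour is left uncovered.

8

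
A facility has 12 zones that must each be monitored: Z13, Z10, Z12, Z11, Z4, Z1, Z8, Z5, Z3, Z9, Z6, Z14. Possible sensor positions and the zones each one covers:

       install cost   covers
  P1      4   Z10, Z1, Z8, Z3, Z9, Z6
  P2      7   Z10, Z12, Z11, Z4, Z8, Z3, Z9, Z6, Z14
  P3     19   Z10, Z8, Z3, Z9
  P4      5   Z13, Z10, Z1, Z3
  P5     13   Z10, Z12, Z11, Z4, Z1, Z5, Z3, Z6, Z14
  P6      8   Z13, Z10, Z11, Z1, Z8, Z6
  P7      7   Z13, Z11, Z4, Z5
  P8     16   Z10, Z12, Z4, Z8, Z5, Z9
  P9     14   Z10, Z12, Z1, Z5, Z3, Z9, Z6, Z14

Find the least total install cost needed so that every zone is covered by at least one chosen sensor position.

P1, P2, P7 cover every zone at install cost 4 + 7 + 7 = 18.
Any cover uses at least 3 sensor positions; among all covering selections none totals below 18.

18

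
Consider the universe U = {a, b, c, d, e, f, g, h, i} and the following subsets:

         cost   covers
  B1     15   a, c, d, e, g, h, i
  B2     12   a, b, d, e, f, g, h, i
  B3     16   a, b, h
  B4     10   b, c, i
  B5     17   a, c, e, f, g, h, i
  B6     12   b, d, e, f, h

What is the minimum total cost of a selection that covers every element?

B2, B4 cover every element at cost 12 + 10 = 22.
Any cover uses at least 2 sets; among all covering selections none totals below 22.

22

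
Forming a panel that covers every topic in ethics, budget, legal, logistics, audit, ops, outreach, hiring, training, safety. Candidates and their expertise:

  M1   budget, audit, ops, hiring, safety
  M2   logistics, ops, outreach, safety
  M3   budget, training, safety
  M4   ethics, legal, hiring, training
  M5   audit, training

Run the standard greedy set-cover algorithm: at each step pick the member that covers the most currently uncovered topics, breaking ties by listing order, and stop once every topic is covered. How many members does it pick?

Pick 1: M1 covers 5 new topics (budget, audit, ops, hiring, safety).
Pick 2: M4 covers 3 new topics (ethics, legal, training).
Pick 3: M2 covers 2 new topics (logistics, outreach).
Greedy uses 3 members.

3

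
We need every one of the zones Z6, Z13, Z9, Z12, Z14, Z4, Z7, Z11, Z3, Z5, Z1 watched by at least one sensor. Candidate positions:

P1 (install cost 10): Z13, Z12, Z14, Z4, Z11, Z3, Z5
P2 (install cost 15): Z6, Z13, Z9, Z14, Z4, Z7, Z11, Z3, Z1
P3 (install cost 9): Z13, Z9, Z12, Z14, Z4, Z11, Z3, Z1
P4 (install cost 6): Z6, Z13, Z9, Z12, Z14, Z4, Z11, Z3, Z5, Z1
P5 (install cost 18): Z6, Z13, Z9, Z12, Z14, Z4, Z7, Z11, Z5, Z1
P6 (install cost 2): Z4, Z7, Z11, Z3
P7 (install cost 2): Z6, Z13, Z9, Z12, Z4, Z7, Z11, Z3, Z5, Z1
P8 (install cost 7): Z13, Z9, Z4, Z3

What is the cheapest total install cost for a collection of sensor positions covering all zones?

P4, P6 cover every zone at install cost 6 + 2 = 8.
Any cover uses at least 2 sensor positions; among all covering selections none totals below 8.

8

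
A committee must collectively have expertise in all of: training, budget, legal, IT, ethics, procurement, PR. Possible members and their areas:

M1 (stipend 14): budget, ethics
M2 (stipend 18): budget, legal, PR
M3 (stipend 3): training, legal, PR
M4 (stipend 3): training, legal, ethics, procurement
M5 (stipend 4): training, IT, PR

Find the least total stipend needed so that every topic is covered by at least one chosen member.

M1, M4, M5 cover every topic at stipend 14 + 3 + 4 = 21.
Any cover uses at least 3 members; among all covering selections none totals below 21.

21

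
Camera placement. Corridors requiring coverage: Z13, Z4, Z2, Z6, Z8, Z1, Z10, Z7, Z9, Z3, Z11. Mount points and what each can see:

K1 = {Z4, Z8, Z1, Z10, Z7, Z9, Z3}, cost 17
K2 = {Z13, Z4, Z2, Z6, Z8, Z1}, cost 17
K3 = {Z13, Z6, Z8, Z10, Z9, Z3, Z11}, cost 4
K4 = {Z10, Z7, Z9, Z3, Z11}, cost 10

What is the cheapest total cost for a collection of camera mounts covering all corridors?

K2, K4 cover every corridor at cost 17 + 10 = 27.
Any cover uses at least 2 camera mounts; among all covering selections none totals below 27.
Greedy by coverage-per-cost would pick K3, K1, K2 for 38 — worse than the optimum 27.

27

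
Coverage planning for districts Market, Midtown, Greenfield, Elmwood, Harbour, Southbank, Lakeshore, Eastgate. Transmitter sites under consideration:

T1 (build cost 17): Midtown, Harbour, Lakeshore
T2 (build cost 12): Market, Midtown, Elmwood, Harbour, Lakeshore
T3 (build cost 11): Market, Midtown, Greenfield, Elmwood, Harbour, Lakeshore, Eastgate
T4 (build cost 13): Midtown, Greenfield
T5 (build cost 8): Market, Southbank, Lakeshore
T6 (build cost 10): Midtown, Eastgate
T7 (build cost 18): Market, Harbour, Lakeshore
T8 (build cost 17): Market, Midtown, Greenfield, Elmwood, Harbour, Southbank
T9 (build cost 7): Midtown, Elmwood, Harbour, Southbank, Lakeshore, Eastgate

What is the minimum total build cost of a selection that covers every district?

18

T3, T9 cover every district at build cost 11 + 7 = 18.
Any cover uses at least 2 transmitter sites; among all covering selections none totals below 18.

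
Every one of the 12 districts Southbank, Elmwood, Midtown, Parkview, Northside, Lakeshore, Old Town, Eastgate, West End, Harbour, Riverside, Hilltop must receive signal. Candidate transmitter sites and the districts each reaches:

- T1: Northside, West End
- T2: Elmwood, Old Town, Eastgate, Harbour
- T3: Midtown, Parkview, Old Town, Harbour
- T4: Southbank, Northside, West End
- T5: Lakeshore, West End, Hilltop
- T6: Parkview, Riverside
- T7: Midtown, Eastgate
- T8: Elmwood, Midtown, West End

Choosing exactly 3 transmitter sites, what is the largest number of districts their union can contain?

Choosing T2, T3, T4 covers {Southbank, Elmwood, Midtown, Parkview, Northside, Old Town, Eastgate, West End, Harbour} — 9 districts.
No choice of 3 transmitter sites does better; here Lakeshore, Riverside, Hilltop are left uncovered.

9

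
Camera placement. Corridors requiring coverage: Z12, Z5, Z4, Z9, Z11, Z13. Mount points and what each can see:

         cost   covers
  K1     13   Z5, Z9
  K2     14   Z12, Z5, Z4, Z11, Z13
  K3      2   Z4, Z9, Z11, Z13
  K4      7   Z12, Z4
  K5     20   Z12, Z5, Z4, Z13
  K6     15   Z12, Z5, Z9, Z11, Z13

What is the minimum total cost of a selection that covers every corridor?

K2, K3 cover every corridor at cost 14 + 2 = 16.
Any cover uses at least 2 camera mounts; among all covering selections none totals below 16.

16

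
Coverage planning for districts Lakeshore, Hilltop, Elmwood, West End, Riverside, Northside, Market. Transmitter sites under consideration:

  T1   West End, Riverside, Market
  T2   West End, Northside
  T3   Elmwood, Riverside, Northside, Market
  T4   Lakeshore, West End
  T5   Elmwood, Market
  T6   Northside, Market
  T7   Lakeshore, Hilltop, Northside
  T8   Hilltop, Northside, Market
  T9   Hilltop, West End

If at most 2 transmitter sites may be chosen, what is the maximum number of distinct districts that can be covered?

Choosing T1, T7 covers {Lakeshore, Hilltop, West End, Riverside, Northside, Market} — 6 districts.
No choice of 2 transmitter sites does better; here Elmwood is left uncovered.

6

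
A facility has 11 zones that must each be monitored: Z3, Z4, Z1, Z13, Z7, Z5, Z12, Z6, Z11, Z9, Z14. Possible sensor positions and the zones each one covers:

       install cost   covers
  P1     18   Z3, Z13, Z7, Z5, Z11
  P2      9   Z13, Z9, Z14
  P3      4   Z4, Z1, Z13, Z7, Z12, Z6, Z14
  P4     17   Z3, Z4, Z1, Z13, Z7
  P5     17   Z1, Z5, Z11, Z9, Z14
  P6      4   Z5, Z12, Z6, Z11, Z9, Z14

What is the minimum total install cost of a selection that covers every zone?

P4, P6 cover every zone at install cost 17 + 4 = 21.
Any cover uses at least 2 sensor positions; among all covering selections none totals below 21.
Greedy by coverage-per-install cost would pick P3, P6, P4 for 25 — worse than the optimum 21.

21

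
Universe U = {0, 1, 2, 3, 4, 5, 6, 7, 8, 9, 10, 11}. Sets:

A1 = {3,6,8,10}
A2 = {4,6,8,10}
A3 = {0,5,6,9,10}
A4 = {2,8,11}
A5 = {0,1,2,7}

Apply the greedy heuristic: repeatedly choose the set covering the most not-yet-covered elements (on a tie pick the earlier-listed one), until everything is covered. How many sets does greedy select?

Pick 1: A3 covers 5 new elements (0, 5, 6, 9, 10).
Pick 2: A4 covers 3 new elements (2, 8, 11).
Pick 3: A5 covers 2 new elements (1, 7).
Pick 4: A1 covers 1 new elements (3).
Pick 5: A2 covers 1 new elements (4).
Greedy uses 5 sets.

5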